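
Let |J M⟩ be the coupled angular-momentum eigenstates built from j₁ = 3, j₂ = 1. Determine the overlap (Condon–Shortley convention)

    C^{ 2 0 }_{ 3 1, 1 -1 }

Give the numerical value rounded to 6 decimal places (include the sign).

j₁+j₂−J=2  J+j₁−j₂=4  J−j₁+j₂=0  j₁+j₂+J+1=7
(j₁±m₁, j₂±m₂, J±M) = (4,2,0,2,2,2)
P² = 128/7
sum k=0..0:
  [0] +1/8 = 1/8
S = 1/8
C² = P²·S² = 2/7 ; C = +0.534522

+√(2/7) ≈ +0.534522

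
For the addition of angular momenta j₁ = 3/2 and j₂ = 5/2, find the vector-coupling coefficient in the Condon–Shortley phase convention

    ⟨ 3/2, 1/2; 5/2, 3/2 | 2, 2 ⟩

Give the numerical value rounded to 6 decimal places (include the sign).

−√(8/21) = -0.617213

triangle: 2!*1!*3!/7! = 12/5040
(j±m)!: 2!*1!*4!*1!*4!*0! = 1152
prefactor² = (2J+1)*Δ*N² = 96/7
  k=1: −1/(1!*1!*0!*3!*1!*0!) = -1/6
Σ = -1/6  ⇒  CG² = 96/7*(-1/6)² = 8/21
CG = −√(8/21) = -0.617213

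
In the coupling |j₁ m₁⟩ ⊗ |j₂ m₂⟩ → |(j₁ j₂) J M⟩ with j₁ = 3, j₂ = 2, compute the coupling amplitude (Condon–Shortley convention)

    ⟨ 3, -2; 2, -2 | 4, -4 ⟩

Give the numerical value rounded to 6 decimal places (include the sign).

triangle: 1!×5!×3!/10! = 720/3628800
(j±m)!: 1!×5!×0!×4!×0!×8! = 116121600
prefactor² = (2J+1)×Δ×N² = 207360
  k=0: +1/(0!×1!×5!×0!×0!×3!) = 1/720
Σ = 1/720  ⇒  CG² = 207360×1/720² = 2/5
CG = +√(2/5) = +0.632456

+0.632456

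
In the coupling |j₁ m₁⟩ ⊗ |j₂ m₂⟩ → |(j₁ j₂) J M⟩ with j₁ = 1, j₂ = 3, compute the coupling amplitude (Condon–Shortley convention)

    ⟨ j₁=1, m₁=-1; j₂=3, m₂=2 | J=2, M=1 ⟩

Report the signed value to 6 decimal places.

√[5·2!0!4!/7! · 0!2!5!1!3!1!] = √(480/7)
  +(−1)^2/∏(2,0,0,3,0,1)! = 1/12  (running 1/12)
⟨..|..⟩ = √(480/7)·(1/12) = +0.690066

+0.690066  (= +√(10/21))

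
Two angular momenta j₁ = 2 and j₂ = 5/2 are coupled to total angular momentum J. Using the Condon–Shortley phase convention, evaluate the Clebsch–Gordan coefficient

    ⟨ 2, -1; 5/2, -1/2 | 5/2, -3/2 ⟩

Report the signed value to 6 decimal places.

√[6·2!2!3!/8! · 1!3!2!3!1!4!] = √(216/35)
  +(−1)^1/∏(1,1,2,1,0,2)! = -1/4  (running -1/4)
  +(−1)^2/∏(2,0,1,0,1,3)! = 1/12  (running -1/6)
⟨..|..⟩ = √(216/35)·(-1/6) = -0.414039

−√(6/35) = -0.414039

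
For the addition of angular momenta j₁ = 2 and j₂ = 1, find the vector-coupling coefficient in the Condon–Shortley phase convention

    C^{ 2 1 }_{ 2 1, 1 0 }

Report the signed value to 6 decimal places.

j₁+j₂−J=1  J+j₁−j₂=3  J−j₁+j₂=1  j₁+j₂+J+1=6
(j₁±m₁, j₂±m₂, J±M) = (3,1,1,1,3,1)
P² = 3/2
sum k=0..1:
  [0] +1/2 = 1/2
  [1] −1/6 = -1/6
S = 1/3
C² = P²·S² = 1/6 ; C = +0.408248

+0.408248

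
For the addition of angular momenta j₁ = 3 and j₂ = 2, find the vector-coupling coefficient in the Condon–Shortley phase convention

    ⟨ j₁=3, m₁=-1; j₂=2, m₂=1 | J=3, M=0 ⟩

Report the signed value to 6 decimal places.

√[7·2!4!2!/9! · 2!4!3!1!3!3!] = √(96/5)
  +(−1)^1/∏(1,1,3,2,1,0)! = -1/12  (running -1/12)
  +(−1)^2/∏(2,0,2,1,2,1)! = 1/8  (running 1/24)
⟨..|..⟩ = √(96/5)·(1/24) = +0.182574

+√(1/30) ≈ +0.182574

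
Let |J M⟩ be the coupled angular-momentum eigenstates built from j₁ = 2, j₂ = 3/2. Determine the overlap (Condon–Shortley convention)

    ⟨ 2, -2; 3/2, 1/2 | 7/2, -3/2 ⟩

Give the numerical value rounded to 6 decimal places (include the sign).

+0.377964  (= +√(1/7))

j₁+j₂−J=0  J+j₁−j₂=4  J−j₁+j₂=3  j₁+j₂+J+1=8
(j₁±m₁, j₂±m₂, J±M) = (0,4,2,1,2,5)
P² = 2304/7
sum k=0..0:
  [0] +1/48 = 1/48
S = 1/48
C² = P²·S² = 1/7 ; C = +0.377964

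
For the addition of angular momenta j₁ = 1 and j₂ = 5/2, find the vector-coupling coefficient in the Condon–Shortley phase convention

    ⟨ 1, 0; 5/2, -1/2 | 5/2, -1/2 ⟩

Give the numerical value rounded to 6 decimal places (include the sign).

+√(1/35) = +0.169031

j₁+j₂−J=1  J+j₁−j₂=1  J−j₁+j₂=4  j₁+j₂+J+1=7
(j₁±m₁, j₂±m₂, J±M) = (1,1,2,3,2,3)
P² = 144/35
sum k=0..1:
  [0] +1/4 = 1/4
  [1] −1/6 = -1/6
S = 1/12
C² = P²·S² = 1/35 ; C = +0.169031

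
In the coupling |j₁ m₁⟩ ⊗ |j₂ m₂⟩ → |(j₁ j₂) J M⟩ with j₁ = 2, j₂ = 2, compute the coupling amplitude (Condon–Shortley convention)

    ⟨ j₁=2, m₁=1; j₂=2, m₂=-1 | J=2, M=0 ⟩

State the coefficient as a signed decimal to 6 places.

triangle: 2!×2!×2!/7! = 8/5040
(j±m)!: 3!×1!×1!×3!×2!×2! = 144
prefactor² = (2J+1)×Δ×N² = 8/7
  k=0: +1/(0!×2!×1!×1!×1!×1!) = 1/2
  k=1: −1/(1!×1!×0!×0!×2!×2!) = -1/4
Σ = 1/4  ⇒  CG² = 8/7×1/4² = 1/14
CG = +√(1/14) = +0.267261

+0.267261  (= +√(1/14))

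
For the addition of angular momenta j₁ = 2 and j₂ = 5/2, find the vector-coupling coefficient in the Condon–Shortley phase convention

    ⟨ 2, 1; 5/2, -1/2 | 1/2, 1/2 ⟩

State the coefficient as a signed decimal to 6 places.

−√(2/15) ≈ -0.365148

j₁+j₂−J=4  J+j₁−j₂=0  J−j₁+j₂=1  j₁+j₂+J+1=6
(j₁±m₁, j₂±m₂, J±M) = (3,1,2,3,1,0)
P² = 24/5
sum k=1..1:
  [1] −1/6 = -1/6
S = -1/6
C² = P²·S² = 2/15 ; C = -0.365148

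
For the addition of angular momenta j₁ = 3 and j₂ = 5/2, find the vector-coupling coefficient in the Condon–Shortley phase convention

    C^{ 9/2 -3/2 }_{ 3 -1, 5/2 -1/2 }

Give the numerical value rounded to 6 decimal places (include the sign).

−√(5/231) = -0.147122

j₁+j₂−J=1  J+j₁−j₂=5  J−j₁+j₂=4  j₁+j₂+J+1=11
(j₁±m₁, j₂±m₂, J±M) = (2,4,2,3,3,6)
P² = 138240/77
sum k=0..1:
  [0] +1/96 = 1/96
  [1] −1/72 = -1/72
S = -1/288
C² = P²·S² = 5/231 ; C = -0.147122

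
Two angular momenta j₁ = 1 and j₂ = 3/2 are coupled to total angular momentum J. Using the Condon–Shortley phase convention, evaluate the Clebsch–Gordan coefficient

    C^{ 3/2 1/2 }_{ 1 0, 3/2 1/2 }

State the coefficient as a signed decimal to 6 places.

√[4·1!1!2!/5! · 1!1!2!1!2!1!] = √(4/15)
  +(−1)^0/∏(0,1,1,2,0,0)! = 1/2  (running 1/2)
  +(−1)^1/∏(1,0,0,1,1,1)! = -1  (running -1/2)
⟨..|..⟩ = √(4/15)·(-1/2) = -0.258199

−√(1/15) = -0.258199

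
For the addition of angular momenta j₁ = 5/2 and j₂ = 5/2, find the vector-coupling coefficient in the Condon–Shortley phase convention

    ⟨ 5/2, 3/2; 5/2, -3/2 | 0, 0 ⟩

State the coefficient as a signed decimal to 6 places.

triangle: 5!*0!*0!/6! = 120/720
(j±m)!: 4!*1!*1!*4!*0!*0! = 576
prefactor² = (2J+1)*Δ*N² = 96
  k=1: −1/(1!*4!*0!*0!*0!*0!) = -1/24
Σ = -1/24  ⇒  CG² = 96*(-1/24)² = 1/6
CG = −√(1/6) = -0.408248

−√(1/6) = -0.408248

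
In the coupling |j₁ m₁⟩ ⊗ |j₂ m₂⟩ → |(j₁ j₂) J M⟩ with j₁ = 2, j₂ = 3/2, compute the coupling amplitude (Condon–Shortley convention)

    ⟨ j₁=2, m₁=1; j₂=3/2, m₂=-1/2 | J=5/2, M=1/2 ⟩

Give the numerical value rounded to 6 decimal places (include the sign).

j₁+j₂−J=1  J+j₁−j₂=3  J−j₁+j₂=2  j₁+j₂+J+1=7
(j₁±m₁, j₂±m₂, J±M) = (3,1,1,2,3,2)
P² = 72/35
sum k=0..1:
  [0] +1/2 = 1/2
  [1] −1/12 = -1/12
S = 5/12
C² = P²·S² = 5/14 ; C = +0.597614

+√(5/14) ≈ +0.597614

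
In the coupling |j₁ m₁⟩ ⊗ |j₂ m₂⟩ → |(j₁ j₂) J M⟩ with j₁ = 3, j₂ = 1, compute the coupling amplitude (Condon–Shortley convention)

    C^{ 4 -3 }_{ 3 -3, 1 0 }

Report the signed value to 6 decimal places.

√[9·0!6!2!/9! · 0!6!1!1!1!7!] = √(129600)
  +(−1)^0/∏(0,0,6,1,0,1)! = 1/720  (running 1/720)
⟨..|..⟩ = √(129600)·(1/720) = +0.500000

+√(1/4) ≈ +0.500000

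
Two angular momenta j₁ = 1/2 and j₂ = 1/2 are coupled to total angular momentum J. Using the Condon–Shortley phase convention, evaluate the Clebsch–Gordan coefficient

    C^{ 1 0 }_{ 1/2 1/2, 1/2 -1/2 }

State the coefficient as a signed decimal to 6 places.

j₁+j₂−J=0  J+j₁−j₂=1  J−j₁+j₂=1  j₁+j₂+J+1=3
(j₁±m₁, j₂±m₂, J±M) = (1,0,0,1,1,1)
P² = 1/2
sum k=0..0:
  [0] +1/1 = 1
S = 1
C² = P²·S² = 1/2 ; C = +0.707107

+0.707107  (= +√(1/2))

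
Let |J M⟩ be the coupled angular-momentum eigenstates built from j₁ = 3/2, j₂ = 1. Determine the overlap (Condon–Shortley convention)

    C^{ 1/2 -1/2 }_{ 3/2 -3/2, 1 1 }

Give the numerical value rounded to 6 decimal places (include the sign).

+√(1/2) ≈ +0.707107

triangle: 2!×1!×0!/4! = 2/24
(j±m)!: 0!×3!×2!×0!×0!×1! = 12
prefactor² = (2J+1)×Δ×N² = 2
  k=2: +1/(2!×0!×1!×0!×0!×0!) = 1/2
Σ = 1/2  ⇒  CG² = 2×1/2² = 1/2
CG = +√(1/2) = +0.707107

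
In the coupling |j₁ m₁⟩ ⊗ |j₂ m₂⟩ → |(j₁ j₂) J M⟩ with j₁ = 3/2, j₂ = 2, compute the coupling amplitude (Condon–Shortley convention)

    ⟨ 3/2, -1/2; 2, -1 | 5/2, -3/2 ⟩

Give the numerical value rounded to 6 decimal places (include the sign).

triangle: 1!·2!·3!/7! = 12/5040
(j±m)!: 1!·2!·1!·3!·1!·4! = 288
prefactor² = (2J+1)·Δ·N² = 144/35
  k=0: +1/(0!·1!·2!·1!·0!·2!) = 1/4
  k=1: −1/(1!·0!·1!·0!·1!·3!) = -1/6
Σ = 1/12  ⇒  CG² = 144/35·1/12² = 1/35
CG = +√(1/35) = +0.169031

+√(1/35) = +0.169031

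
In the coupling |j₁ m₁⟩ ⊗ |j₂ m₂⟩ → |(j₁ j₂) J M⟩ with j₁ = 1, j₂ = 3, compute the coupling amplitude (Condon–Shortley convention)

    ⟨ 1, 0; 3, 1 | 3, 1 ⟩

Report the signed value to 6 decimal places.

-0.288675

j₁+j₂−J=1  J+j₁−j₂=1  J−j₁+j₂=5  j₁+j₂+J+1=8
(j₁±m₁, j₂±m₂, J±M) = (1,1,4,2,4,2)
P² = 48
sum k=0..1:
  [0] +1/24 = 1/24
  [1] −1/12 = -1/12
S = -1/24
C² = P²·S² = 1/12 ; C = -0.288675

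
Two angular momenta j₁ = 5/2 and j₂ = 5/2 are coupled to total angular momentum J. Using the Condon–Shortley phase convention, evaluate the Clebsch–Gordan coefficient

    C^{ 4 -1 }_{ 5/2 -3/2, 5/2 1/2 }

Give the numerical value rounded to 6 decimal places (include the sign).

√[9·1!4!4!/10! · 1!4!3!2!3!5!] = √(10368/35)
  +(−1)^0/∏(0,1,4,3,0,1)! = 1/144  (running 1/144)
  +(−1)^1/∏(1,0,3,2,1,2)! = -1/24  (running -5/144)
⟨..|..⟩ = √(10368/35)·(-5/144) = -0.597614

−√(5/14) ≈ -0.597614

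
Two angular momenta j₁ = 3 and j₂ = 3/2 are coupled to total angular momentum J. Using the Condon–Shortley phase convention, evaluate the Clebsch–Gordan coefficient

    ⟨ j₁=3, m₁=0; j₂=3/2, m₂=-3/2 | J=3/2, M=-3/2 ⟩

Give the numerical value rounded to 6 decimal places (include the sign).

+√(1/35) = +0.169031

triangle: 3!×3!×0!/7! = 36/5040
(j±m)!: 3!×3!×0!×3!×0!×3! = 1296
prefactor² = (2J+1)×Δ×N² = 1296/35
  k=0: +1/(0!×3!×3!×0!×0!×0!) = 1/36
Σ = 1/36  ⇒  CG² = 1296/35×1/36² = 1/35
CG = +√(1/35) = +0.169031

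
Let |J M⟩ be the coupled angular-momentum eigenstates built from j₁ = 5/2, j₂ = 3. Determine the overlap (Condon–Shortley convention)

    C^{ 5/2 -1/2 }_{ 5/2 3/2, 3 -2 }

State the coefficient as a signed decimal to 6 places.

+0.267261

triangle: 3!·2!·3!/9! = 72/362880
(j±m)!: 4!·1!·1!·5!·2!·3! = 34560
prefactor² = (2J+1)·Δ·N² = 288/7
  k=0: +1/(0!·3!·1!·1!·1!·2!) = 1/12
  k=1: −1/(1!·2!·0!·0!·2!·3!) = -1/24
Σ = 1/24  ⇒  CG² = 288/7·1/24² = 1/14
CG = +√(1/14) = +0.267261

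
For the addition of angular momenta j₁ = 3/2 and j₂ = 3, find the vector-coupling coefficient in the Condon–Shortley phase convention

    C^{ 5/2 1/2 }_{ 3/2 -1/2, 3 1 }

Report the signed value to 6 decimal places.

√[6·2!1!4!/8! · 1!2!4!2!3!2!] = √(288/35)
  +(−1)^1/∏(1,1,1,3,0,1)! = -1/6  (running -1/6)
  +(−1)^2/∏(2,0,0,2,1,2)! = 1/8  (running -1/24)
⟨..|..⟩ = √(288/35)·(-1/24) = -0.119523

-0.119523  (= −√(1/70))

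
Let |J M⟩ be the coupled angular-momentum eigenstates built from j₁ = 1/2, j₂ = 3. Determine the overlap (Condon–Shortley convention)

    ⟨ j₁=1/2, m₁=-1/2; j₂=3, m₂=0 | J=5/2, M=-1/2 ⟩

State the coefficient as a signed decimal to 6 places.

triangle: 1!·0!·5!/7! = 120/5040
(j±m)!: 0!·1!·3!·3!·2!·3! = 432
prefactor² = (2J+1)·Δ·N² = 432/7
  k=1: −1/(1!·0!·0!·2!·0!·3!) = -1/12
Σ = -1/12  ⇒  CG² = 432/7·(-1/12)² = 3/7
CG = −√(3/7) = -0.654654

-0.654654  (= −√(3/7))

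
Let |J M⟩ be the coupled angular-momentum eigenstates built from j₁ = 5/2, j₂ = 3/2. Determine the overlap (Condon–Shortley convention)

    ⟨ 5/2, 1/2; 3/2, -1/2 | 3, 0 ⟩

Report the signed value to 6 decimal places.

j₁+j₂−J=1  J+j₁−j₂=4  J−j₁+j₂=2  j₁+j₂+J+1=8
(j₁±m₁, j₂±m₂, J±M) = (3,2,1,2,3,3)
P² = 36/5
sum k=0..1:
  [0] +1/4 = 1/4
  [1] −1/12 = -1/12
S = 1/6
C² = P²·S² = 1/5 ; C = +0.447214

+√(1/5) ≈ +0.447214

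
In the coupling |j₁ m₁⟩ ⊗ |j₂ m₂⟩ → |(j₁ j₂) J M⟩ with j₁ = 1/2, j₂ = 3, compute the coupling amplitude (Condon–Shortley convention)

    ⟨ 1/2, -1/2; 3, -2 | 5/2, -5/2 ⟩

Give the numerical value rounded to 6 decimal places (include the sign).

√[6·1!0!5!/7! · 0!1!1!5!0!5!] = √(14400/7)
  +(−1)^1/∏(1,0,0,0,0,5)! = -1/120  (running -1/120)
⟨..|..⟩ = √(14400/7)·(-1/120) = -0.377964

-0.377964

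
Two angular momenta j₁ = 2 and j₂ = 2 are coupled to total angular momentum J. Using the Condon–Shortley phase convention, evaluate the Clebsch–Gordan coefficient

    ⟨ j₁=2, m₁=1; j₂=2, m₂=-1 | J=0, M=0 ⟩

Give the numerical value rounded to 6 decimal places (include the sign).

triangle: 4!·0!·0!/5! = 24/120
(j±m)!: 3!·1!·1!·3!·0!·0! = 36
prefactor² = (2J+1)·Δ·N² = 36/5
  k=1: −1/(1!·3!·0!·0!·0!·0!) = -1/6
Σ = -1/6  ⇒  CG² = 36/5·(-1/6)² = 1/5
CG = −√(1/5) = -0.447214

-0.447214  (= −√(1/5))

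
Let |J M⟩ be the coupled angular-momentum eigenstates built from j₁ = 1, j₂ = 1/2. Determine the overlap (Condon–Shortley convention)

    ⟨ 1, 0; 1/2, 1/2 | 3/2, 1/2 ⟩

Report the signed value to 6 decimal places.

+√(2/3) ≈ +0.816497

√[4·0!2!1!/4! · 1!1!1!0!2!1!] = √(2/3)
  +(−1)^0/∏(0,0,1,1,1,0)! = 1  (running 1)
⟨..|..⟩ = √(2/3)·(1) = +0.816497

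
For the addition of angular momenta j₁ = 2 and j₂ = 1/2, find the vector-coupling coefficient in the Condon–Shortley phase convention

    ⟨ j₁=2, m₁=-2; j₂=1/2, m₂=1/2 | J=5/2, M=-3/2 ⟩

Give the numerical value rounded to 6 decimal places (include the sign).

+√(1/5) = +0.447214

√[6·0!4!1!/6! · 0!4!1!0!1!4!] = √(576/5)
  +(−1)^0/∏(0,0,4,1,0,0)! = 1/24  (running 1/24)
⟨..|..⟩ = √(576/5)·(1/24) = +0.447214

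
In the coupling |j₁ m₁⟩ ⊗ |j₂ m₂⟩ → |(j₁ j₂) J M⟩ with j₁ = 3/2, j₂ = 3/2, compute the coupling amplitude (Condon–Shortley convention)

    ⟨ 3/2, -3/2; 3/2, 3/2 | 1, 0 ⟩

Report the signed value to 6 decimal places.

√[3·2!1!1!/5! · 0!3!3!0!1!1!] = √(9/5)
  +(−1)^2/∏(2,0,1,1,0,0)! = 1/2  (running 1/2)
⟨..|..⟩ = √(9/5)·(1/2) = +0.670820

+0.670820  (= +√(9/20))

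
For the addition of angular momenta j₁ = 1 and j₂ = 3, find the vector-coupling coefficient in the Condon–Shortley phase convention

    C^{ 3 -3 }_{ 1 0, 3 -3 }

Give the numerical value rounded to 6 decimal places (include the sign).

+√(3/4) ≈ +0.866025

j₁+j₂−J=1  J+j₁−j₂=1  J−j₁+j₂=5  j₁+j₂+J+1=8
(j₁±m₁, j₂±m₂, J±M) = (1,1,0,6,0,6)
P² = 10800
sum k=0..0:
  [0] +1/120 = 1/120
S = 1/120
C² = P²·S² = 3/4 ; C = +0.866025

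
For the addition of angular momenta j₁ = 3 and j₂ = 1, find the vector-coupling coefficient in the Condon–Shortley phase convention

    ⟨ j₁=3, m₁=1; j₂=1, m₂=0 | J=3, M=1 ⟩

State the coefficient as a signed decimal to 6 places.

triangle: 1!*5!*1!/8! = 120/40320
(j±m)!: 4!*2!*1!*1!*4!*2! = 2304
prefactor² = (2J+1)*Δ*N² = 48
  k=0: +1/(0!*1!*2!*1!*3!*0!) = 1/12
  k=1: −1/(1!*0!*1!*0!*4!*1!) = -1/24
Σ = 1/24  ⇒  CG² = 48*1/24² = 1/12
CG = +√(1/12) = +0.288675

+0.288675  (= +√(1/12))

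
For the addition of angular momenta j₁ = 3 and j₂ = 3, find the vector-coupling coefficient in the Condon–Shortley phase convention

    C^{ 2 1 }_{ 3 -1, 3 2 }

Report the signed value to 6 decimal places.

√[5·4!2!2!/9! · 2!4!5!1!3!1!] = √(320/7)
  +(−1)^3/∏(3,1,1,2,1,0)! = -1/12  (running -1/12)
  +(−1)^4/∏(4,0,0,1,2,1)! = 1/48  (running -1/16)
⟨..|..⟩ = √(320/7)·(-1/16) = -0.422577

-0.422577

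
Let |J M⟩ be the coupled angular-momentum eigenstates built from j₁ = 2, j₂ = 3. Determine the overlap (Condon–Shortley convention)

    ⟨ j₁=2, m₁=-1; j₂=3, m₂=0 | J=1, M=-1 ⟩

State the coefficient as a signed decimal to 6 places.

−√(3/35) ≈ -0.292770

√[3·4!0!2!/7! · 1!3!3!3!0!2!] = √(432/35)
  +(−1)^3/∏(3,1,0,0,0,2)! = -1/12  (running -1/12)
⟨..|..⟩ = √(432/35)·(-1/12) = -0.292770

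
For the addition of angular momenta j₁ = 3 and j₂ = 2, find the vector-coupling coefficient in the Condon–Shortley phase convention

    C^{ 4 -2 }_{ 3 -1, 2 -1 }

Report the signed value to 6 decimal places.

triangle: 1!·5!·3!/10! = 720/3628800
(j±m)!: 2!·4!·1!·3!·2!·6! = 414720
prefactor² = (2J+1)·Δ·N² = 5184/7
  k=0: +1/(0!·1!·4!·1!·1!·2!) = 1/48
  k=1: −1/(1!·0!·3!·0!·2!·3!) = -1/72
Σ = 1/144  ⇒  CG² = 5184/7·1/144² = 1/28
CG = +√(1/28) = +0.188982

+0.188982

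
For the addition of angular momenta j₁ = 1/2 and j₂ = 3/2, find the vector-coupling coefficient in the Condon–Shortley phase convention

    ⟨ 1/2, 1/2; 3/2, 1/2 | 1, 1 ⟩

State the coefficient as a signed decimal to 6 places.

+0.500000  (= +√(1/4))

triangle: 1!*0!*2!/4! = 2/24
(j±m)!: 1!*0!*2!*1!*2!*0! = 4
prefactor² = (2J+1)*Δ*N² = 1
  k=0: +1/(0!*1!*0!*2!*0!*0!) = 1/2
Σ = 1/2  ⇒  CG² = 1*1/2² = 1/4
CG = +√(1/4) = +0.500000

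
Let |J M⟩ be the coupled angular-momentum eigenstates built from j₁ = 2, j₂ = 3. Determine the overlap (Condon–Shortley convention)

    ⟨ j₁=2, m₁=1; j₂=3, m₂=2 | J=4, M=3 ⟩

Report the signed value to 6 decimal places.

-0.223607  (= −√(1/20))

√[9·1!3!5!/10! · 3!1!5!1!7!1!] = √(6480)
  +(−1)^0/∏(0,1,1,5,2,0)! = 1/240  (running 1/240)
  +(−1)^1/∏(1,0,0,4,3,1)! = -1/144  (running -1/360)
⟨..|..⟩ = √(6480)·(-1/360) = -0.223607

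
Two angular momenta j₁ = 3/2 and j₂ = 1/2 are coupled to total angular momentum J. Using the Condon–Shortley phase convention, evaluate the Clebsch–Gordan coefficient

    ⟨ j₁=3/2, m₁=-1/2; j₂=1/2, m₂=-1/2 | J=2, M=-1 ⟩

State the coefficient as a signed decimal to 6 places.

+√(3/4) = +0.866025

√[5·0!3!1!/5! · 1!2!0!1!1!3!] = √(3)
  +(−1)^0/∏(0,0,2,0,1,1)! = 1/2  (running 1/2)
⟨..|..⟩ = √(3)·(1/2) = +0.866025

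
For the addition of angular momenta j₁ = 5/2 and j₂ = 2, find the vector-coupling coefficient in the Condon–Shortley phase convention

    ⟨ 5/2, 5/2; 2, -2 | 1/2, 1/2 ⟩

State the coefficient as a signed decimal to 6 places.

√[2·4!1!0!/6! · 5!0!0!4!1!0!] = √(192)
  +(−1)^0/∏(0,4,0,0,1,0)! = 1/24  (running 1/24)
⟨..|..⟩ = √(192)·(1/24) = +0.577350

+√(1/3) ≈ +0.577350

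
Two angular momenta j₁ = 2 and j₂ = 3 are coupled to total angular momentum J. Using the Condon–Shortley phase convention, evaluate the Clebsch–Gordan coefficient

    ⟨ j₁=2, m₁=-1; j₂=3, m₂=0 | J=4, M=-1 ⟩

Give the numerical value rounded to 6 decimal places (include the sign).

√[9·1!3!5!/10! · 1!3!3!3!3!5!] = √(1944/7)
  +(−1)^0/∏(0,1,3,3,0,2)! = 1/72  (running 1/72)
  +(−1)^1/∏(1,0,2,2,1,3)! = -1/24  (running -1/36)
⟨..|..⟩ = √(1944/7)·(-1/36) = -0.462910

−√(3/14) ≈ -0.462910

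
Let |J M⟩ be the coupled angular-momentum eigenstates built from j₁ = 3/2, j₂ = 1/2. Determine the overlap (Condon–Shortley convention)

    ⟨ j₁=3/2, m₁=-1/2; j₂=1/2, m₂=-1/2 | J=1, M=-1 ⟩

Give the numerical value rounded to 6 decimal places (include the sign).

√[3·1!2!0!/4! · 1!2!0!1!0!2!] = √(1)
  +(−1)^0/∏(0,1,2,0,0,0)! = 1/2  (running 1/2)
⟨..|..⟩ = √(1)·(1/2) = +0.500000

+√(1/4) = +0.500000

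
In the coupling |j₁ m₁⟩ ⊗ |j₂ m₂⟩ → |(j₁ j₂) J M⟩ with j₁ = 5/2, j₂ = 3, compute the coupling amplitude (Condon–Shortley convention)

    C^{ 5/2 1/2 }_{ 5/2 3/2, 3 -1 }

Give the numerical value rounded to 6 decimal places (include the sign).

triangle: 3!·2!·3!/9! = 72/362880
(j±m)!: 4!·1!·2!·4!·3!·2! = 13824
prefactor² = (2J+1)·Δ·N² = 576/35
  k=0: +1/(0!·3!·1!·2!·1!·1!) = 1/12
  k=1: −1/(1!·2!·0!·1!·2!·2!) = -1/8
Σ = -1/24  ⇒  CG² = 576/35·(-1/24)² = 1/35
CG = −√(1/35) = -0.169031

-0.169031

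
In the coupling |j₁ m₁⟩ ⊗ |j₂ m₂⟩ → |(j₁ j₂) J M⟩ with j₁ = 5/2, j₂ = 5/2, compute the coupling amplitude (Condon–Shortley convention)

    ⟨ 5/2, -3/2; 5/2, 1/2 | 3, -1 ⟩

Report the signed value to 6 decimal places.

√[7·2!3!3!/9! · 1!4!3!2!2!4!] = √(96/5)
  +(−1)^1/∏(1,1,3,2,0,1)! = -1/12  (running -1/12)
  +(−1)^2/∏(2,0,2,1,1,2)! = 1/8  (running 1/24)
⟨..|..⟩ = √(96/5)·(1/24) = +0.182574

+0.182574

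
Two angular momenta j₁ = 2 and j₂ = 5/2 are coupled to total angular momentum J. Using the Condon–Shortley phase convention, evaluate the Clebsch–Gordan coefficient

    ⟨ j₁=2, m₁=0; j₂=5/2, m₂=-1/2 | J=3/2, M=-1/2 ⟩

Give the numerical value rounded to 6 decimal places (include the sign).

−√(2/35) ≈ -0.239046

j₁+j₂−J=3  J+j₁−j₂=1  J−j₁+j₂=2  j₁+j₂+J+1=7
(j₁±m₁, j₂±m₂, J±M) = (2,2,2,3,1,2)
P² = 32/35
sum k=1..2:
  [1] −1/2 = -1/2
  [2] +1/4 = 1/4
S = -1/4
C² = P²·S² = 2/35 ; C = -0.239046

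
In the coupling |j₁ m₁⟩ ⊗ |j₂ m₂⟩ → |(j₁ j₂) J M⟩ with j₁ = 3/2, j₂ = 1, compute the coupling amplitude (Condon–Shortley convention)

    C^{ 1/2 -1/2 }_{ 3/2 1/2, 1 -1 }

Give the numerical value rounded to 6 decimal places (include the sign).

√[2·2!1!0!/4! · 2!1!0!2!0!1!] = √(2/3)
  +(−1)^0/∏(0,2,1,0,0,0)! = 1/2  (running 1/2)
⟨..|..⟩ = √(2/3)·(1/2) = +0.408248

+√(1/6) = +0.408248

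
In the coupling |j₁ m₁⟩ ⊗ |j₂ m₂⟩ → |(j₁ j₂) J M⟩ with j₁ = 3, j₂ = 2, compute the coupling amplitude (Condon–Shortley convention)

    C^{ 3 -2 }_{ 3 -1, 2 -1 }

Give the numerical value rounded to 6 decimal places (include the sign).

−√(1/4) = -0.500000

√[7·2!4!2!/9! · 2!4!1!3!1!5!] = √(64)
  +(−1)^0/∏(0,2,4,1,0,1)! = 1/48  (running 1/48)
  +(−1)^1/∏(1,1,3,0,1,2)! = -1/12  (running -1/16)
⟨..|..⟩ = √(64)·(-1/16) = -0.500000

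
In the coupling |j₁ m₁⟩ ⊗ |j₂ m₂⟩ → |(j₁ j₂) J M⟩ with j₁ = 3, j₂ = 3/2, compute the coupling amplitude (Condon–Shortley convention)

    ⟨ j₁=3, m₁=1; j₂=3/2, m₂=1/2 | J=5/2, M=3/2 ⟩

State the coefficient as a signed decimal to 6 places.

−√(7/20) = -0.591608

j₁+j₂−J=2  J+j₁−j₂=4  J−j₁+j₂=1  j₁+j₂+J+1=8
(j₁±m₁, j₂±m₂, J±M) = (4,2,2,1,4,1)
P² = 576/35
sum k=1..2:
  [1] −1/6 = -1/6
  [2] +1/48 = 1/48
S = -7/48
C² = P²·S² = 7/20 ; C = -0.591608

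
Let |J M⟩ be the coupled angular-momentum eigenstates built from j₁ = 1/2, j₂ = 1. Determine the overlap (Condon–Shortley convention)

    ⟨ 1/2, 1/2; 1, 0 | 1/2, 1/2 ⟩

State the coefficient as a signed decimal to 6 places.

√[2·1!0!1!/3! · 1!0!1!1!1!0!] = √(1/3)
  +(−1)^0/∏(0,1,0,1,0,0)! = 1  (running 1)
⟨..|..⟩ = √(1/3)·(1) = +0.577350

+0.577350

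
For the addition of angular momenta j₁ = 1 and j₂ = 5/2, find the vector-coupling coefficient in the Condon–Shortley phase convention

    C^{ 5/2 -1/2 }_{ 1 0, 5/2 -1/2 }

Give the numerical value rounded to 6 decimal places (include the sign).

+√(1/35) ≈ +0.169031

√[6·1!1!4!/7! · 1!1!2!3!2!3!] = √(144/35)
  +(−1)^0/∏(0,1,1,2,0,2)! = 1/4  (running 1/4)
  +(−1)^1/∏(1,0,0,1,1,3)! = -1/6  (running 1/12)
⟨..|..⟩ = √(144/35)·(1/12) = +0.169031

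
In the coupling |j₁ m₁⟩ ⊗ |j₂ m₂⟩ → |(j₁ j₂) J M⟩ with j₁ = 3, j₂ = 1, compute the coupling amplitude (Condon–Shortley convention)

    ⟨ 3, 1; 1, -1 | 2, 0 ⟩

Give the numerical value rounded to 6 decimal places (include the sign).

+√(2/7) ≈ +0.534522

√[5·2!4!0!/7! · 4!2!0!2!2!2!] = √(128/7)
  +(−1)^0/∏(0,2,2,0,2,0)! = 1/8  (running 1/8)
⟨..|..⟩ = √(128/7)·(1/8) = +0.534522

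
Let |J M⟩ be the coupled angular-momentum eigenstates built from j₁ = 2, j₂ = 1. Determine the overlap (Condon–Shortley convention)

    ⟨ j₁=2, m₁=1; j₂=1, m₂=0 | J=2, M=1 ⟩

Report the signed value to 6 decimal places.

+√(1/6) ≈ +0.408248

j₁+j₂−J=1  J+j₁−j₂=3  J−j₁+j₂=1  j₁+j₂+J+1=6
(j₁±m₁, j₂±m₂, J±M) = (3,1,1,1,3,1)
P² = 3/2
sum k=0..1:
  [0] +1/2 = 1/2
  [1] −1/6 = -1/6
S = 1/3
C² = P²·S² = 1/6 ; C = +0.408248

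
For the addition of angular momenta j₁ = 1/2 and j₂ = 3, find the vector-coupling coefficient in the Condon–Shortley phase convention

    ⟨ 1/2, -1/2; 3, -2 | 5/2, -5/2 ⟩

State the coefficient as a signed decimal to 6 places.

j₁+j₂−J=1  J+j₁−j₂=0  J−j₁+j₂=5  j₁+j₂+J+1=7
(j₁±m₁, j₂±m₂, J±M) = (0,1,1,5,0,5)
P² = 14400/7
sum k=1..1:
  [1] −1/120 = -1/120
S = -1/120
C² = P²·S² = 1/7 ; C = -0.377964

-0.377964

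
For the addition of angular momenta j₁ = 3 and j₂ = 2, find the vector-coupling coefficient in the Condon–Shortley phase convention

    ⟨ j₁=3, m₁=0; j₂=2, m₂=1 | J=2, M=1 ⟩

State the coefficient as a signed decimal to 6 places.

√[5·3!3!1!/8! · 3!3!3!1!3!1!] = √(81/14)
  +(−1)^2/∏(2,1,1,1,2,0)! = 1/4  (running 1/4)
  +(−1)^3/∏(3,0,0,0,3,1)! = -1/36  (running 2/9)
⟨..|..⟩ = √(81/14)·(2/9) = +0.534522

+0.534522  (= +√(2/7))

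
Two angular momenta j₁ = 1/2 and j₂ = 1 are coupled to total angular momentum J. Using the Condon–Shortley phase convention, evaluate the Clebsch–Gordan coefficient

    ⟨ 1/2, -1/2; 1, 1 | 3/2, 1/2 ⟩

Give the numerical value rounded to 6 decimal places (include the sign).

+0.577350  (= +√(1/3))

j₁+j₂−J=0  J+j₁−j₂=1  J−j₁+j₂=2  j₁+j₂+J+1=4
(j₁±m₁, j₂±m₂, J±M) = (0,1,2,0,2,1)
P² = 4/3
sum k=0..0:
  [0] +1/2 = 1/2
S = 1/2
C² = P²·S² = 1/3 ; C = +0.577350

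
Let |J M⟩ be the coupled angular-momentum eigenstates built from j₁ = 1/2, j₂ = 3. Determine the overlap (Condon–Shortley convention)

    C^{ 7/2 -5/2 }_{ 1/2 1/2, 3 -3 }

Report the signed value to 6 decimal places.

j₁+j₂−J=0  J+j₁−j₂=1  J−j₁+j₂=6  j₁+j₂+J+1=8
(j₁±m₁, j₂±m₂, J±M) = (1,0,0,6,1,6)
P² = 518400/7
sum k=0..0:
  [0] +1/720 = 1/720
S = 1/720
C² = P²·S² = 1/7 ; C = +0.377964

+√(1/7) = +0.377964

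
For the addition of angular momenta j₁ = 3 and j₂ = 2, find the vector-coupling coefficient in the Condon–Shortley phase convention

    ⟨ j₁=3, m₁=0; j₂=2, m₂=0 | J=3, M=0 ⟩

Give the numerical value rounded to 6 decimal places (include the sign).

√[7·2!4!2!/9! · 3!3!2!2!3!3!] = √(48/5)
  +(−1)^0/∏(0,2,3,2,1,0)! = 1/24  (running 1/24)
  +(−1)^1/∏(1,1,2,1,2,1)! = -1/4  (running -5/24)
  +(−1)^2/∏(2,0,1,0,3,2)! = 1/24  (running -1/6)
⟨..|..⟩ = √(48/5)·(-1/6) = -0.516398

−√(4/15) = -0.516398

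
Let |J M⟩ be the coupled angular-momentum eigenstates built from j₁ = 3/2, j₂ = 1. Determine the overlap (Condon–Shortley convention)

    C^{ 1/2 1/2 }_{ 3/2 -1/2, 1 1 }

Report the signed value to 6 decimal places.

+√(1/6) = +0.408248

triangle: 2!×1!×0!/4! = 2/24
(j±m)!: 1!×2!×2!×0!×1!×0! = 4
prefactor² = (2J+1)×Δ×N² = 2/3
  k=2: +1/(2!×0!×0!×0!×1!×0!) = 1/2
Σ = 1/2  ⇒  CG² = 2/3×1/2² = 1/6
CG = +√(1/6) = +0.408248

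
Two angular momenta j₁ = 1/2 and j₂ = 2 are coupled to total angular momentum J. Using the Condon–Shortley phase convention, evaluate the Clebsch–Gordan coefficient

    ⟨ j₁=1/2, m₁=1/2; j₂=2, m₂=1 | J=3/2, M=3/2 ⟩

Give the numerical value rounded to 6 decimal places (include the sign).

+√(1/5) ≈ +0.447214

j₁+j₂−J=1  J+j₁−j₂=0  J−j₁+j₂=3  j₁+j₂+J+1=5
(j₁±m₁, j₂±m₂, J±M) = (1,0,3,1,3,0)
P² = 36/5
sum k=0..0:
  [0] +1/6 = 1/6
S = 1/6
C² = P²·S² = 1/5 ; C = +0.447214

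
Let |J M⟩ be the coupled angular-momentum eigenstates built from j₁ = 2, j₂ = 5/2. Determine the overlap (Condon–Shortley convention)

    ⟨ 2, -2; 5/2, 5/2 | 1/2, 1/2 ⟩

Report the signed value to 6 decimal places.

+0.577350  (= +√(1/3))

√[2·4!0!1!/6! · 0!4!5!0!1!0!] = √(192)
  +(−1)^4/∏(4,0,0,1,0,0)! = 1/24  (running 1/24)
⟨..|..⟩ = √(192)·(1/24) = +0.577350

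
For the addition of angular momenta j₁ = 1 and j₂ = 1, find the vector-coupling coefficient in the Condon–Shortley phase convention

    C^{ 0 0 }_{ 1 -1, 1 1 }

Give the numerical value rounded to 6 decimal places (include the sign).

j₁+j₂−J=2  J+j₁−j₂=0  J−j₁+j₂=0  j₁+j₂+J+1=3
(j₁±m₁, j₂±m₂, J±M) = (0,2,2,0,0,0)
P² = 4/3
sum k=2..2:
  [2] +1/2 = 1/2
S = 1/2
C² = P²·S² = 1/3 ; C = +0.577350

+√(1/3) = +0.577350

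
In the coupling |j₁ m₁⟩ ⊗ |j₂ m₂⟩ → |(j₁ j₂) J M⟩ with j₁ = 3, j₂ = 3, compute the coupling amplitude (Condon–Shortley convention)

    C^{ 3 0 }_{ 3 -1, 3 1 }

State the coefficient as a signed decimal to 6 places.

+0.408248

√[7·3!3!3!/10! · 2!4!4!2!3!3!] = √(864/25)
  +(−1)^1/∏(1,2,3,3,0,0)! = -1/72  (running -1/72)
  +(−1)^2/∏(2,1,2,2,1,1)! = 1/8  (running 1/9)
  +(−1)^3/∏(3,0,1,1,2,2)! = -1/24  (running 5/72)
⟨..|..⟩ = √(864/25)·(5/72) = +0.408248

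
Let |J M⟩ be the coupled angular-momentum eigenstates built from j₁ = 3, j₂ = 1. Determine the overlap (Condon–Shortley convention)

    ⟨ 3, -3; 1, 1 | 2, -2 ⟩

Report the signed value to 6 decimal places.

+√(5/7) = +0.845154

triangle: 2!·4!·0!/7! = 48/5040
(j±m)!: 0!·6!·2!·0!·0!·4! = 34560
prefactor² = (2J+1)·Δ·N² = 11520/7
  k=2: +1/(2!·0!·4!·0!·0!·0!) = 1/48
Σ = 1/48  ⇒  CG² = 11520/7·1/48² = 5/7
CG = +√(5/7) = +0.845154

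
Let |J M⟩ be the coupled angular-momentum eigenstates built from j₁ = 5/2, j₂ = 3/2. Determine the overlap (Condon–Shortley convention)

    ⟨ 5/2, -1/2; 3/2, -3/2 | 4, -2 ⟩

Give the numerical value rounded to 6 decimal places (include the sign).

triangle: 0!×5!×3!/9! = 720/362880
(j±m)!: 2!×3!×0!×3!×2!×6! = 103680
prefactor² = (2J+1)×Δ×N² = 12960/7
  k=0: +1/(0!×0!×3!×0!×2!×3!) = 1/72
Σ = 1/72  ⇒  CG² = 12960/7×1/72² = 5/14
CG = +√(5/14) = +0.597614

+√(5/14) = +0.597614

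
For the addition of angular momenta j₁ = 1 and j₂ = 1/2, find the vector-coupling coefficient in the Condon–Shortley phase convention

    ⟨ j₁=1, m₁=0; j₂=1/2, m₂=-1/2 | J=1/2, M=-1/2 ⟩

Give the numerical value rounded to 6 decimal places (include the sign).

triangle: 1!·1!·0!/3! = 1/6
(j±m)!: 1!·1!·0!·1!·0!·1! = 1
prefactor² = (2J+1)·Δ·N² = 1/3
  k=0: +1/(0!·1!·1!·0!·0!·0!) = 1
Σ = 1  ⇒  CG² = 1/3·1² = 1/3
CG = +√(1/3) = +0.577350

+√(1/3) = +0.577350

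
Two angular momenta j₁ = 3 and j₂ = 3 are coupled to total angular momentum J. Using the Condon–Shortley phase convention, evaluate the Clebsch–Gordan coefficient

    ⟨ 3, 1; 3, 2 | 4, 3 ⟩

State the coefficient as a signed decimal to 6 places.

−√(1/11) ≈ -0.301511

j₁+j₂−J=2  J+j₁−j₂=4  J−j₁+j₂=4  j₁+j₂+J+1=11
(j₁±m₁, j₂±m₂, J±M) = (4,2,5,1,7,1)
P² = 82944/11
sum k=1..2:
  [1] −1/144 = -1/144
  [2] +1/288 = 1/288
S = -1/288
C² = P²·S² = 1/11 ; C = -0.301511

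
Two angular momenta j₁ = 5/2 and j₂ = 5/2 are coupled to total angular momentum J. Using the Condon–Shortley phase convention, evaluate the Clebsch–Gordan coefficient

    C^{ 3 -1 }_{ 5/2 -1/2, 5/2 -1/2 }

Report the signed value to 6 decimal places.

triangle: 2!·3!·3!/9! = 72/362880
(j±m)!: 2!·3!·2!·3!·2!·4! = 6912
prefactor² = (2J+1)·Δ·N² = 48/5
  k=0: +1/(0!·2!·3!·2!·0!·1!) = 1/24
  k=1: −1/(1!·1!·2!·1!·1!·2!) = -1/4
  k=2: +1/(2!·0!·1!·0!·2!·3!) = 1/24
Σ = -1/6  ⇒  CG² = 48/5·(-1/6)² = 4/15
CG = −√(4/15) = -0.516398

-0.516398  (= −√(4/15))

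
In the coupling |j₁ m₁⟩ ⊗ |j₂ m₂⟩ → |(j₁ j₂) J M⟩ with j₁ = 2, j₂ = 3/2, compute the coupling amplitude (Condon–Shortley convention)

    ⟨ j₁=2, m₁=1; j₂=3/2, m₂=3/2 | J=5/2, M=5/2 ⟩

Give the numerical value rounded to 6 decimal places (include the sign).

√[6·1!3!2!/7! · 3!1!3!0!5!0!] = √(432/7)
  +(−1)^1/∏(1,0,0,2,3,0)! = -1/12  (running -1/12)
⟨..|..⟩ = √(432/7)·(-1/12) = -0.654654

−√(3/7) = -0.654654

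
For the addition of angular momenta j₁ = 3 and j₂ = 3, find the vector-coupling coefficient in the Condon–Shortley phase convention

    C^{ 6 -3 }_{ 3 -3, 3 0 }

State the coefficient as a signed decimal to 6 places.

+√(1/11) ≈ +0.301511

√[13·0!6!6!/13! · 0!6!3!3!3!9!] = √(671846400/11)
  +(−1)^0/∏(0,0,6,3,0,3)! = 1/25920  (running 1/25920)
⟨..|..⟩ = √(671846400/11)·(1/25920) = +0.301511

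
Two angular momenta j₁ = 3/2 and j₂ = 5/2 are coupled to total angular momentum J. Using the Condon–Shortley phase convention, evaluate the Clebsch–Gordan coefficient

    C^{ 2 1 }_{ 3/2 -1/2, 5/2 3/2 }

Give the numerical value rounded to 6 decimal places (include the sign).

√[5·2!1!3!/7! · 1!2!4!1!3!1!] = √(24/7)
  +(−1)^1/∏(1,1,1,3,0,0)! = -1/6  (running -1/6)
  +(−1)^2/∏(2,0,0,2,1,1)! = 1/4  (running 1/12)
⟨..|..⟩ = √(24/7)·(1/12) = +0.154303

+0.154303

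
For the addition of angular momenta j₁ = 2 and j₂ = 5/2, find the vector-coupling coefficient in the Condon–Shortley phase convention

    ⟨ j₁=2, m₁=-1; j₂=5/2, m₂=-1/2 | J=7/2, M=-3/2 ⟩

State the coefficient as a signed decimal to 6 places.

-0.308607  (= −√(2/21))

√[8·1!3!4!/9! · 1!3!2!3!2!5!] = √(384/7)
  +(−1)^0/∏(0,1,3,2,0,2)! = 1/24  (running 1/24)
  +(−1)^1/∏(1,0,2,1,1,3)! = -1/12  (running -1/24)
⟨..|..⟩ = √(384/7)·(-1/24) = -0.308607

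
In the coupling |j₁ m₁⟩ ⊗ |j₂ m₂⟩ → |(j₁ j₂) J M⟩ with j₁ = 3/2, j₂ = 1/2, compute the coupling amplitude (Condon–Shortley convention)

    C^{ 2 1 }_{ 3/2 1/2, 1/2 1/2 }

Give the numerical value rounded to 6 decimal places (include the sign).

√[5·0!3!1!/5! · 2!1!1!0!3!1!] = √(3)
  +(−1)^0/∏(0,0,1,1,2,0)! = 1/2  (running 1/2)
⟨..|..⟩ = √(3)·(1/2) = +0.866025

+√(3/4) = +0.866025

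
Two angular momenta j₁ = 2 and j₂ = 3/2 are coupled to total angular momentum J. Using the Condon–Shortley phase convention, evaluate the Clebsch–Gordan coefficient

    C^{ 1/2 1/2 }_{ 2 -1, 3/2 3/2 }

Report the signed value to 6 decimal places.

√[2·3!1!0!/5! · 1!3!3!0!1!0!] = √(18/5)
  +(−1)^3/∏(3,0,0,0,1,0)! = -1/6  (running -1/6)
⟨..|..⟩ = √(18/5)·(-1/6) = -0.316228

-0.316228  (= −√(1/10))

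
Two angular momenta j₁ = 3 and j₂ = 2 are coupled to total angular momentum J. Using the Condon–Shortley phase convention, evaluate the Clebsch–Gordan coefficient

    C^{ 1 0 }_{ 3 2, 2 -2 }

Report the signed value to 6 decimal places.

+0.377964

triangle: 4!*2!*0!/7! = 48/5040
(j±m)!: 5!*1!*0!*4!*1!*1! = 2880
prefactor² = (2J+1)*Δ*N² = 576/7
  k=0: +1/(0!*4!*1!*0!*1!*0!) = 1/24
Σ = 1/24  ⇒  CG² = 576/7*1/24² = 1/7
CG = +√(1/7) = +0.377964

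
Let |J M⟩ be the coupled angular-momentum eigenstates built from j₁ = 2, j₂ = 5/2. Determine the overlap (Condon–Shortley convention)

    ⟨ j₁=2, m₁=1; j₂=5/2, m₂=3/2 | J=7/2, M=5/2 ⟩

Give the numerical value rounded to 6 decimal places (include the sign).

−√(1/63) ≈ -0.125988

√[8·1!3!4!/9! · 3!1!4!1!6!1!] = √(2304/7)
  +(−1)^0/∏(0,1,1,4,2,0)! = 1/48  (running 1/48)
  +(−1)^1/∏(1,0,0,3,3,1)! = -1/36  (running -1/144)
⟨..|..⟩ = √(2304/7)·(-1/144) = -0.125988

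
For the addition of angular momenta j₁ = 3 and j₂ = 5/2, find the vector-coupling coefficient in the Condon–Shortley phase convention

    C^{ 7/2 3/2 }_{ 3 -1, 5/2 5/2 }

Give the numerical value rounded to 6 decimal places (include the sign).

√[8·2!4!3!/10! · 2!4!5!0!5!2!] = √(6144/7)
  +(−1)^2/∏(2,0,2,3,2,0)! = 1/48  (running 1/48)
⟨..|..⟩ = √(6144/7)·(1/48) = +0.617213

+√(8/21) ≈ +0.617213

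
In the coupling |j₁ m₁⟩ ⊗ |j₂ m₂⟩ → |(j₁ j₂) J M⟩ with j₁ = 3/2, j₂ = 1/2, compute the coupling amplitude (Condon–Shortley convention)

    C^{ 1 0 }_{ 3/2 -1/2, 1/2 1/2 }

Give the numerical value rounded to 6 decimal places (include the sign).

-0.707107  (= −√(1/2))

triangle: 1!×2!×0!/4! = 2/24
(j±m)!: 1!×2!×1!×0!×1!×1! = 2
prefactor² = (2J+1)×Δ×N² = 1/2
  k=1: −1/(1!×0!×1!×0!×1!×0!) = -1
Σ = -1  ⇒  CG² = 1/2×(-1)² = 1/2
CG = −√(1/2) = -0.707107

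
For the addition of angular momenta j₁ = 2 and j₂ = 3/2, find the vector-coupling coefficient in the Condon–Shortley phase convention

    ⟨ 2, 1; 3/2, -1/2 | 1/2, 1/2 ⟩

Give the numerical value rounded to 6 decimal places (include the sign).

-0.547723

j₁+j₂−J=3  J+j₁−j₂=1  J−j₁+j₂=0  j₁+j₂+J+1=5
(j₁±m₁, j₂±m₂, J±M) = (3,1,1,2,1,0)
P² = 6/5
sum k=1..1:
  [1] −1/2 = -1/2
S = -1/2
C² = P²·S² = 3/10 ; C = -0.547723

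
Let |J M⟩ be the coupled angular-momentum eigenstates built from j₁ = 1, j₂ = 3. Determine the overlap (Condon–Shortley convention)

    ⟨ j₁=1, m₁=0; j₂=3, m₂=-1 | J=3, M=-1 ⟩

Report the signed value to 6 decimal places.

√[7·1!1!5!/8! · 1!1!2!4!2!4!] = √(48)
  +(−1)^0/∏(0,1,1,2,0,3)! = 1/12  (running 1/12)
  +(−1)^1/∏(1,0,0,1,1,4)! = -1/24  (running 1/24)
⟨..|..⟩ = √(48)·(1/24) = +0.288675

+√(1/12) ≈ +0.288675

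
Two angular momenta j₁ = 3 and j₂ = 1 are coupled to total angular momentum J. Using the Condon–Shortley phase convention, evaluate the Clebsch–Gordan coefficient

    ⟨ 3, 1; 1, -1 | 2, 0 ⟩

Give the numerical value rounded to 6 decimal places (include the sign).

+0.534522  (= +√(2/7))

j₁+j₂−J=2  J+j₁−j₂=4  J−j₁+j₂=0  j₁+j₂+J+1=7
(j₁±m₁, j₂±m₂, J±M) = (4,2,0,2,2,2)
P² = 128/7
sum k=0..0:
  [0] +1/8 = 1/8
S = 1/8
C² = P²·S² = 2/7 ; C = +0.534522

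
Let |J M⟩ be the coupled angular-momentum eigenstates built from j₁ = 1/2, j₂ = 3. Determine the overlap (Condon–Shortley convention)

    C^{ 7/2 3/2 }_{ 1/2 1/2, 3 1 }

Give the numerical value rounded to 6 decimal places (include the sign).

triangle: 0!·1!·6!/8! = 720/40320
(j±m)!: 1!·0!·4!·2!·5!·2! = 11520
prefactor² = (2J+1)·Δ·N² = 11520/7
  k=0: +1/(0!·0!·0!·4!·1!·2!) = 1/48
Σ = 1/48  ⇒  CG² = 11520/7·1/48² = 5/7
CG = +√(5/7) = +0.845154

+0.845154  (= +√(5/7))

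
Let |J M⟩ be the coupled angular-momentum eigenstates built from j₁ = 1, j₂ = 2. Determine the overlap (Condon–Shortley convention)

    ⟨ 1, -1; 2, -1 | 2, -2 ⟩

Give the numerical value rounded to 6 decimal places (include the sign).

-0.577350  (= −√(1/3))

j₁+j₂−J=1  J+j₁−j₂=1  J−j₁+j₂=3  j₁+j₂+J+1=6
(j₁±m₁, j₂±m₂, J±M) = (0,2,1,3,0,4)
P² = 12
sum k=1..1:
  [1] −1/6 = -1/6
S = -1/6
C² = P²·S² = 1/3 ; C = -0.577350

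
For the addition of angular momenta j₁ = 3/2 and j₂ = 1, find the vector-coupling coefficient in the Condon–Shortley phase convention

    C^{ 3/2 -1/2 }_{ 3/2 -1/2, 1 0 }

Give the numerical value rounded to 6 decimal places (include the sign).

j₁+j₂−J=1  J+j₁−j₂=2  J−j₁+j₂=1  j₁+j₂+J+1=5
(j₁±m₁, j₂±m₂, J±M) = (1,2,1,1,1,2)
P² = 4/15
sum k=0..1:
  [0] +1/2 = 1/2
  [1] −1/1 = -1
S = -1/2
C² = P²·S² = 1/15 ; C = -0.258199

−√(1/15) = -0.258199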